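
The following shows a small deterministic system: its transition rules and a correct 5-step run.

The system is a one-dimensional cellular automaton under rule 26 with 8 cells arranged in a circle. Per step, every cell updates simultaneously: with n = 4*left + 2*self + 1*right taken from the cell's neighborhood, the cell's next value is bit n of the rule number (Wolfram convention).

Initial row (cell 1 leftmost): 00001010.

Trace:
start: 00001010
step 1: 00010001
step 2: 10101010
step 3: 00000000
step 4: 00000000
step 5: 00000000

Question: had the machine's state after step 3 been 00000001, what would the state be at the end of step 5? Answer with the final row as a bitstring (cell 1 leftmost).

state after step 3 := 00000001
step 4: 10000010
step 5: 01000100

01000100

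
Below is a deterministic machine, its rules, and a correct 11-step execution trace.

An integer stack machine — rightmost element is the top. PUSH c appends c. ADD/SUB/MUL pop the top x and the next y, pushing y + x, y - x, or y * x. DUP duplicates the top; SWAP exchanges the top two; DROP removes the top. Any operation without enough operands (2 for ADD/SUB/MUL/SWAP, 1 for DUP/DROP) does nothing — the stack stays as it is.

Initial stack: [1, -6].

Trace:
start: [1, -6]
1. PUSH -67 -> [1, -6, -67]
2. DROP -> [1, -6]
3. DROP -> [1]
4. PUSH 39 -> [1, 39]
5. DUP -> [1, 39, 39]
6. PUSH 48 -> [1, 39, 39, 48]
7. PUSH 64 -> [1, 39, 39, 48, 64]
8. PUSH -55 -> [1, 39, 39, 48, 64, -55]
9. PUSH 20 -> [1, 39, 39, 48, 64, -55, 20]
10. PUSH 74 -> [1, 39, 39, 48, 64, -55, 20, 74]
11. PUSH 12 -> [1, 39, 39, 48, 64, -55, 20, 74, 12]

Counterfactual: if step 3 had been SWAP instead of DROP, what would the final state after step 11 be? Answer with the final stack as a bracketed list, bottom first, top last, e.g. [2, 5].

(re-executing from step 3 with the substitution; state before step 3: [1, -6])
3. SWAP -> [-6, 1]
4. PUSH 39 -> [-6, 1, 39]
5. DUP -> [-6, 1, 39, 39]
6. PUSH 48 -> [-6, 1, 39, 39, 48]
7. PUSH 64 -> [-6, 1, 39, 39, 48, 64]
8. PUSH -55 -> [-6, 1, 39, 39, 48, 64, -55]
9. PUSH 20 -> [-6, 1, 39, 39, 48, 64, -55, 20]
10. PUSH 74 -> [-6, 1, 39, 39, 48, 64, -55, 20, 74]
11. PUSH 12 -> [-6, 1, 39, 39, 48, 64, -55, 20, 74, 12]

[-6, 1, 39, 39, 48, 64, -55, 20, 74, 12]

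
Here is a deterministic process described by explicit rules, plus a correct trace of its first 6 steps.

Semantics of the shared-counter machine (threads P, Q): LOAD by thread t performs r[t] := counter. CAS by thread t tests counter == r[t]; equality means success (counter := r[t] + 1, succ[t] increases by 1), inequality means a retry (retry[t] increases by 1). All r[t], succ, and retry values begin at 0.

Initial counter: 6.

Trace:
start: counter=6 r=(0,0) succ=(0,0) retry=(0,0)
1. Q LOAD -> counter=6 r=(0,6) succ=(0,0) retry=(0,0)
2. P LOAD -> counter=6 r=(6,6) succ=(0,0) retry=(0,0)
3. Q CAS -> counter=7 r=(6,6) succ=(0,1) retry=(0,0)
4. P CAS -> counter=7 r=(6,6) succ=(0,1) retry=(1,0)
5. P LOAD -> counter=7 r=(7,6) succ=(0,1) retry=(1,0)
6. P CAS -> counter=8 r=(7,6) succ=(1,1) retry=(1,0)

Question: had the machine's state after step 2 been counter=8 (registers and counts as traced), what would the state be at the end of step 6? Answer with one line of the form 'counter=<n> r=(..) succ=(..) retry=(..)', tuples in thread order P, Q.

counter=9 r=(8,6) succ=(1,0) retry=(1,1)

state after step 2 := counter=8 r=(6,6) succ=(0,0) retry=(0,0)
3. Q CAS -> counter=8 r=(6,6) succ=(0,0) retry=(0,1)
4. P CAS -> counter=8 r=(6,6) succ=(0,0) retry=(1,1)
5. P LOAD -> counter=8 r=(8,6) succ=(0,0) retry=(1,1)
6. P CAS -> counter=9 r=(8,6) succ=(1,0) retry=(1,1)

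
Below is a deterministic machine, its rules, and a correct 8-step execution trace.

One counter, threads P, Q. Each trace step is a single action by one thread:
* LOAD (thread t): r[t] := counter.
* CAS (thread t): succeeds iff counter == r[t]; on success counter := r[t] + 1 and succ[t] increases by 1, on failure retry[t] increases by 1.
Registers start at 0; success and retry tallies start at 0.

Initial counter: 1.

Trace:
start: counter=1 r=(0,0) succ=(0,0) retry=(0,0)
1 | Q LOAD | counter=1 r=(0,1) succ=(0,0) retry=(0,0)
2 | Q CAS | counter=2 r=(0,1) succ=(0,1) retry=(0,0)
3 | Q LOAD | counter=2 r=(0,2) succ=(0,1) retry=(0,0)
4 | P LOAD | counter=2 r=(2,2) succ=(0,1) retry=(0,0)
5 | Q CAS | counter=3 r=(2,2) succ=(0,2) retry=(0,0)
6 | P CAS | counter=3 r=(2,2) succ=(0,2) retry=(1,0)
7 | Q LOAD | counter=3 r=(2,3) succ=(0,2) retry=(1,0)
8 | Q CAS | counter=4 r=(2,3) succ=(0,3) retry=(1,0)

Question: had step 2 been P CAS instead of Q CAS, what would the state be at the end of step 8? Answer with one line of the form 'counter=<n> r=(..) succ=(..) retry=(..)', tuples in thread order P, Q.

counter=3 r=(1,2) succ=(0,2) retry=(2,0)

(re-executing from step 2 with the substitution; state before step 2: counter=1 r=(0,1) succ=(0,0) retry=(0,0))
2 | P CAS | counter=1 r=(0,1) succ=(0,0) retry=(1,0)
3 | Q LOAD | counter=1 r=(0,1) succ=(0,0) retry=(1,0)
4 | P LOAD | counter=1 r=(1,1) succ=(0,0) retry=(1,0)
5 | Q CAS | counter=2 r=(1,1) succ=(0,1) retry=(1,0)
6 | P CAS | counter=2 r=(1,1) succ=(0,1) retry=(2,0)
7 | Q LOAD | counter=2 r=(1,2) succ=(0,1) retry=(2,0)
8 | Q CAS | counter=3 r=(1,2) succ=(0,2) retry=(2,0)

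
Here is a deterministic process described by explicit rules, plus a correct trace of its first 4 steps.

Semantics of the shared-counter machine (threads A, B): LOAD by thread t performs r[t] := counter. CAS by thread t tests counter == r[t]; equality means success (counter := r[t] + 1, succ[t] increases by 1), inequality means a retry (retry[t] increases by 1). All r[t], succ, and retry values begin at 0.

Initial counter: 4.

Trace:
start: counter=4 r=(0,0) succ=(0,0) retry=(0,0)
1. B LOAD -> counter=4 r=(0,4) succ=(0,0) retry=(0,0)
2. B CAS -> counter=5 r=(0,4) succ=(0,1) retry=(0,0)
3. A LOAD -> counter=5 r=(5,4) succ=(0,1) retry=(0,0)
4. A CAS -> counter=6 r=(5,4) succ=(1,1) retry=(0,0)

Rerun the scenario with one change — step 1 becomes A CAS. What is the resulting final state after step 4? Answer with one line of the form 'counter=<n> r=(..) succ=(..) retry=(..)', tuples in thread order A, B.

(re-executing from step 1 with the substitution; state before step 1: counter=4 r=(0,0) succ=(0,0) retry=(0,0))
1. A CAS -> counter=4 r=(0,0) succ=(0,0) retry=(1,0)
2. B CAS -> counter=4 r=(0,0) succ=(0,0) retry=(1,1)
3. A LOAD -> counter=4 r=(4,0) succ=(0,0) retry=(1,1)
4. A CAS -> counter=5 r=(4,0) succ=(1,0) retry=(1,1)

counter=5 r=(4,0) succ=(1,0) retry=(1,1)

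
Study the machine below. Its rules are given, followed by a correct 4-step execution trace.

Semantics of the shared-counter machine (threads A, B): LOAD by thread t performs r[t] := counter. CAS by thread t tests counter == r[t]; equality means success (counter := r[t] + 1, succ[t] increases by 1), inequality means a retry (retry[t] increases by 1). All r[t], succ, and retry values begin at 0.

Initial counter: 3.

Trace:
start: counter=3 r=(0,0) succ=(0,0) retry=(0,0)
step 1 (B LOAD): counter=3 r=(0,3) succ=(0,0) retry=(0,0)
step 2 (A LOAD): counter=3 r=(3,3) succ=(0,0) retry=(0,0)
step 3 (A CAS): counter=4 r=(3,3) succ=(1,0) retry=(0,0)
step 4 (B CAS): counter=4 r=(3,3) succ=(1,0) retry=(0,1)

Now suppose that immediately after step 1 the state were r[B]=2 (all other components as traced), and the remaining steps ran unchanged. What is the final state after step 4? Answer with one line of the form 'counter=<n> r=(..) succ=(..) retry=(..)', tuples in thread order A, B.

counter=4 r=(3,2) succ=(1,0) retry=(0,1)

state after step 1 := counter=3 r=(0,2) succ=(0,0) retry=(0,0)
step 2 (A LOAD): counter=3 r=(3,2) succ=(0,0) retry=(0,0)
step 3 (A CAS): counter=4 r=(3,2) succ=(1,0) retry=(0,0)
step 4 (B CAS): counter=4 r=(3,2) succ=(1,0) retry=(0,1)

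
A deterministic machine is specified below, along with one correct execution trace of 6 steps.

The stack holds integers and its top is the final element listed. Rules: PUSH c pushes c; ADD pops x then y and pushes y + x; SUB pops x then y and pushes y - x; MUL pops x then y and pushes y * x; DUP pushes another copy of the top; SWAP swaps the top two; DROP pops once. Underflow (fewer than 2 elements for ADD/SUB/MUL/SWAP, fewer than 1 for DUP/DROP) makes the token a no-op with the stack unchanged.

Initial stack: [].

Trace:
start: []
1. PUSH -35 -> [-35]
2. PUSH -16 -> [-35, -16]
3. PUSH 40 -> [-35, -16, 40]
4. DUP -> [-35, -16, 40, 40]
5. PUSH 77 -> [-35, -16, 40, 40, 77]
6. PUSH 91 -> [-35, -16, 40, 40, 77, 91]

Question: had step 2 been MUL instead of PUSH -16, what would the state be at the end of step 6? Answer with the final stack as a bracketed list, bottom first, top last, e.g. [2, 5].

[-35, 40, 40, 77, 91]

(re-executing from step 2 with the substitution; state before step 2: [-35])
2. MUL -> [-35]
3. PUSH 40 -> [-35, 40]
4. DUP -> [-35, 40, 40]
5. PUSH 77 -> [-35, 40, 40, 77]
6. PUSH 91 -> [-35, 40, 40, 77, 91]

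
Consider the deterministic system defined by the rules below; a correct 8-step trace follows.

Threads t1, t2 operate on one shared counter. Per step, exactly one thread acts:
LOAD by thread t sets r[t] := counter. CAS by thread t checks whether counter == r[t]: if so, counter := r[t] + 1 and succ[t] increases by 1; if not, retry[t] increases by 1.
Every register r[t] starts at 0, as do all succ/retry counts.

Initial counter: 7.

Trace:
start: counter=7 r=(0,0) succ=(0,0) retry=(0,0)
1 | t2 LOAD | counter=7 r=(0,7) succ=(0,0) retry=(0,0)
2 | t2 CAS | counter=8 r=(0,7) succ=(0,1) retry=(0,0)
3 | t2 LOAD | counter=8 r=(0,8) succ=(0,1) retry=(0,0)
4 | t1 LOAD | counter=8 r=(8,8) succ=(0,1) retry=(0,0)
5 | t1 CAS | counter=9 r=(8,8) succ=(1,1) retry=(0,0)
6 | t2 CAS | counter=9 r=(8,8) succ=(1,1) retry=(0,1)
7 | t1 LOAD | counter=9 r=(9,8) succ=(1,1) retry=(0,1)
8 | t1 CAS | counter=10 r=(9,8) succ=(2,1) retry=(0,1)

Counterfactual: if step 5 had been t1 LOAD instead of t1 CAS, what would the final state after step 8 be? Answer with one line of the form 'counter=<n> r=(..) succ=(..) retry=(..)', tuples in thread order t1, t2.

counter=10 r=(9,8) succ=(1,2) retry=(0,0)

(re-executing from step 5 with the substitution; state before step 5: counter=8 r=(8,8) succ=(0,1) retry=(0,0))
5 | t1 LOAD | counter=8 r=(8,8) succ=(0,1) retry=(0,0)
6 | t2 CAS | counter=9 r=(8,8) succ=(0,2) retry=(0,0)
7 | t1 LOAD | counter=9 r=(9,8) succ=(0,2) retry=(0,0)
8 | t1 CAS | counter=10 r=(9,8) succ=(1,2) retry=(0,0)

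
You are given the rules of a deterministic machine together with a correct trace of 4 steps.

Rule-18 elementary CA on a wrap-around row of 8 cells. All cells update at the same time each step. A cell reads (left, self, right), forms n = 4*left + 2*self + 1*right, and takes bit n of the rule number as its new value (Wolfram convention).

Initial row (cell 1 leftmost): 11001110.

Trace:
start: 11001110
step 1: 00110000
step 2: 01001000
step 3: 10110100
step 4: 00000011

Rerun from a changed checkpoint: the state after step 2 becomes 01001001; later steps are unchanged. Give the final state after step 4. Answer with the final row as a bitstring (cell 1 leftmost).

01000001

state after step 2 := 01001001
step 3: 00110110
step 4: 01000001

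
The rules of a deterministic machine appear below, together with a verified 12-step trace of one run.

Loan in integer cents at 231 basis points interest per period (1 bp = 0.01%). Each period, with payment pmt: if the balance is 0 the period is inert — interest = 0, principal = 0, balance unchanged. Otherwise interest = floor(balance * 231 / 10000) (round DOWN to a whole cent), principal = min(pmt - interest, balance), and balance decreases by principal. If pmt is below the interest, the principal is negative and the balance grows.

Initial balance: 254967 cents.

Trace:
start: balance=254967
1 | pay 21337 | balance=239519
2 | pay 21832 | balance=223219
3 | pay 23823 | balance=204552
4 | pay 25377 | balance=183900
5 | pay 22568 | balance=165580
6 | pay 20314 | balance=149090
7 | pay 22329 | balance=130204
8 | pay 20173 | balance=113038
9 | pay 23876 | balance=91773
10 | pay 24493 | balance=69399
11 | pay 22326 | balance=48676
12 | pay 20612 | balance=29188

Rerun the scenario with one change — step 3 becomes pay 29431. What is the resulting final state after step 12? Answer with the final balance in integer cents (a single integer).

22300

(re-executing from step 3 with the substitution; state before step 3: balance=223219)
3 | pay 29431 | balance=198944
4 | pay 25377 | balance=178162
5 | pay 22568 | balance=159709
6 | pay 20314 | balance=143084
7 | pay 22329 | balance=124060
8 | pay 20173 | balance=106752
9 | pay 23876 | balance=85341
10 | pay 24493 | balance=62819
11 | pay 22326 | balance=41944
12 | pay 20612 | balance=22300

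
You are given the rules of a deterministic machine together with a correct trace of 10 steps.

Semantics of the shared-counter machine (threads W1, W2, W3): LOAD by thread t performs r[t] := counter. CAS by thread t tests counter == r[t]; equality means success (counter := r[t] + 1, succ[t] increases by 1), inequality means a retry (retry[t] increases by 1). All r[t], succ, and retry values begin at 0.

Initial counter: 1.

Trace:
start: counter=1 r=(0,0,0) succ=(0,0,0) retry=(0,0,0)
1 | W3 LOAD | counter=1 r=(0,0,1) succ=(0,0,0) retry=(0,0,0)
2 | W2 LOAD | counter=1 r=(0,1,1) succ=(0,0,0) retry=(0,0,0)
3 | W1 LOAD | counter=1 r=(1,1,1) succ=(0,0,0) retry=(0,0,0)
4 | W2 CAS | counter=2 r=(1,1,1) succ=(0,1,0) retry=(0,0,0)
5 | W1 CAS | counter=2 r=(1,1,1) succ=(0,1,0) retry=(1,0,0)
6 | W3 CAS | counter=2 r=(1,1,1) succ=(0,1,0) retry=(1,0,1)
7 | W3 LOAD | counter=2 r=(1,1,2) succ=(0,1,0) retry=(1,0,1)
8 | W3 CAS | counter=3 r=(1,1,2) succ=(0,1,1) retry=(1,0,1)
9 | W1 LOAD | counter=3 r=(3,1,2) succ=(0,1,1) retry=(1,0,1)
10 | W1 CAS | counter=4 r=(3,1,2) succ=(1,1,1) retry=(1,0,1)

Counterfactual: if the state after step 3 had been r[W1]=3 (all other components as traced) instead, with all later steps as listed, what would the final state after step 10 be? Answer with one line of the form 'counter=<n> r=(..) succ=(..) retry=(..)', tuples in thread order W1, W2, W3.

state after step 3 := counter=1 r=(3,1,1) succ=(0,0,0) retry=(0,0,0)
4 | W2 CAS | counter=2 r=(3,1,1) succ=(0,1,0) retry=(0,0,0)
5 | W1 CAS | counter=2 r=(3,1,1) succ=(0,1,0) retry=(1,0,0)
6 | W3 CAS | counter=2 r=(3,1,1) succ=(0,1,0) retry=(1,0,1)
7 | W3 LOAD | counter=2 r=(3,1,2) succ=(0,1,0) retry=(1,0,1)
8 | W3 CAS | counter=3 r=(3,1,2) succ=(0,1,1) retry=(1,0,1)
9 | W1 LOAD | counter=3 r=(3,1,2) succ=(0,1,1) retry=(1,0,1)
10 | W1 CAS | counter=4 r=(3,1,2) succ=(1,1,1) retry=(1,0,1)

counter=4 r=(3,1,2) succ=(1,1,1) retry=(1,0,1)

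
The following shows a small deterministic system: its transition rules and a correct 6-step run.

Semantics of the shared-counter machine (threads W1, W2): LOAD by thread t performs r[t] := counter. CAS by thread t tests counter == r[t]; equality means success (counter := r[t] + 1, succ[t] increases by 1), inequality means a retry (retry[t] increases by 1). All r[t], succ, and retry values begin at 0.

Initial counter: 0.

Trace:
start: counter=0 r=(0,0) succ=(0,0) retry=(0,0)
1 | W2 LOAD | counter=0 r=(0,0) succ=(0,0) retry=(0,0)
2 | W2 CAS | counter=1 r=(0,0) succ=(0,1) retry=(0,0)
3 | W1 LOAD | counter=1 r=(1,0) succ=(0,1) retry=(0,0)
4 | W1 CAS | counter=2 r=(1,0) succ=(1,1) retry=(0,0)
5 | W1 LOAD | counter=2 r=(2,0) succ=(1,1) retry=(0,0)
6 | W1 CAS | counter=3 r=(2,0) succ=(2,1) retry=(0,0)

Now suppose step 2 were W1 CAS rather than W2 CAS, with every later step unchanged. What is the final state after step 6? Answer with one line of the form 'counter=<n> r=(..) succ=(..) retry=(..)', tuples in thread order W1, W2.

counter=3 r=(2,0) succ=(3,0) retry=(0,0)

(re-executing from step 2 with the substitution; state before step 2: counter=0 r=(0,0) succ=(0,0) retry=(0,0))
2 | W1 CAS | counter=1 r=(0,0) succ=(1,0) retry=(0,0)
3 | W1 LOAD | counter=1 r=(1,0) succ=(1,0) retry=(0,0)
4 | W1 CAS | counter=2 r=(1,0) succ=(2,0) retry=(0,0)
5 | W1 LOAD | counter=2 r=(2,0) succ=(2,0) retry=(0,0)
6 | W1 CAS | counter=3 r=(2,0) succ=(3,0) retry=(0,0)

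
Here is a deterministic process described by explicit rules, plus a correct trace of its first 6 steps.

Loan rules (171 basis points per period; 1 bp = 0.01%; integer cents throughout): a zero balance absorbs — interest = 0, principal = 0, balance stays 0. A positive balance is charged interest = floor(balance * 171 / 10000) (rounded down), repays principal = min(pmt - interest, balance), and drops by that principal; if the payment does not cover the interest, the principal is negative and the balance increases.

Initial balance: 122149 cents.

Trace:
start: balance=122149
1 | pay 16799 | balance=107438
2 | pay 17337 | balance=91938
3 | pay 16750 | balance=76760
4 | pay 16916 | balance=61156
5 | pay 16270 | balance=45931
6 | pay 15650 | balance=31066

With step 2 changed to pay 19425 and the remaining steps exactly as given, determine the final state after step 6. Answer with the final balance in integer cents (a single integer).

(re-executing from step 2 with the substitution; state before step 2: balance=107438)
2 | pay 19425 | balance=89850
3 | pay 16750 | balance=74636
4 | pay 16916 | balance=58996
5 | pay 16270 | balance=43734
6 | pay 15650 | balance=28831

28831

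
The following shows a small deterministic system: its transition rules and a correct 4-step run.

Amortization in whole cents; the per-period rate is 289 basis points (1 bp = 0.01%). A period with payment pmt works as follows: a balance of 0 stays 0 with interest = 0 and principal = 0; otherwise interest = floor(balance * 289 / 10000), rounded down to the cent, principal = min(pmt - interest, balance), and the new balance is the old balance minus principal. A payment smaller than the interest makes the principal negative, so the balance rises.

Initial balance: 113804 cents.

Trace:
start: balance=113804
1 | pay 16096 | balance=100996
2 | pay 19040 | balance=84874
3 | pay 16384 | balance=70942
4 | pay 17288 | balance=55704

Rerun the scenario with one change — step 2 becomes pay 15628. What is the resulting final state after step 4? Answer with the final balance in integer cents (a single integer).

59316

(re-executing from step 2 with the substitution; state before step 2: balance=100996)
2 | pay 15628 | balance=88286
3 | pay 16384 | balance=74453
4 | pay 17288 | balance=59316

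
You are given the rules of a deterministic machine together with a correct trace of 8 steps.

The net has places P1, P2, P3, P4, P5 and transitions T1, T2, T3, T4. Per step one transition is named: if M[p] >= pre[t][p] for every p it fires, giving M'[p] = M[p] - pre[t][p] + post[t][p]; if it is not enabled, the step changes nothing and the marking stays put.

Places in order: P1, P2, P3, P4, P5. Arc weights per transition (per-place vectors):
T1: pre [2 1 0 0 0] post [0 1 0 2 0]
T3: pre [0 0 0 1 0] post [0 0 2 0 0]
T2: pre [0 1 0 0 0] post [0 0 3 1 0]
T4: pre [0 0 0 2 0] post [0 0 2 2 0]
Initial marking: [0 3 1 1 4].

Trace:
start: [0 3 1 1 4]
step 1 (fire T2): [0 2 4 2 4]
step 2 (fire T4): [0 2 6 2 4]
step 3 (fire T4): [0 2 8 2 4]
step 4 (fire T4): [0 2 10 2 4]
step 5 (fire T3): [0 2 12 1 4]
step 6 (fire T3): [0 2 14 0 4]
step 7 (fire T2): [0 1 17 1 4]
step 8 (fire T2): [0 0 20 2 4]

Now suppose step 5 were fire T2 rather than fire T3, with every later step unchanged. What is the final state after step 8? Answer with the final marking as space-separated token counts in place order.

(re-executing from step 5 with the substitution; state before step 5: [0 2 10 2 4])
step 5 (fire T2): [0 1 13 3 4]
step 6 (fire T3): [0 1 15 2 4]
step 7 (fire T2): [0 0 18 3 4]
step 8 (fire T2): [0 0 18 3 4]

0 0 18 3 4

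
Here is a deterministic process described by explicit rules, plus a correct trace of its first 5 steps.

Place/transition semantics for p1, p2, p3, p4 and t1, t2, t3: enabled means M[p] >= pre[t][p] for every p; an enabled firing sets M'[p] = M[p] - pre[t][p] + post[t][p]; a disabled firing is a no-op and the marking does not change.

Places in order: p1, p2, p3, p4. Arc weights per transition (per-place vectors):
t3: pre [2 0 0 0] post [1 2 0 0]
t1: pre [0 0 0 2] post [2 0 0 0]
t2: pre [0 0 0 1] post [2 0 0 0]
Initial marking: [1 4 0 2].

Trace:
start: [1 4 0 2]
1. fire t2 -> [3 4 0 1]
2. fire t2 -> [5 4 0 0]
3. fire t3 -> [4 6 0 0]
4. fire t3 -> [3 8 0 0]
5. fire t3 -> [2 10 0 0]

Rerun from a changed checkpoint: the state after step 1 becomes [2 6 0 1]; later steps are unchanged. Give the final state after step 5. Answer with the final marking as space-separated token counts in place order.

state after step 1 := [2 6 0 1]
2. fire t2 -> [4 6 0 0]
3. fire t3 -> [3 8 0 0]
4. fire t3 -> [2 10 0 0]
5. fire t3 -> [1 12 0 0]

1 12 0 0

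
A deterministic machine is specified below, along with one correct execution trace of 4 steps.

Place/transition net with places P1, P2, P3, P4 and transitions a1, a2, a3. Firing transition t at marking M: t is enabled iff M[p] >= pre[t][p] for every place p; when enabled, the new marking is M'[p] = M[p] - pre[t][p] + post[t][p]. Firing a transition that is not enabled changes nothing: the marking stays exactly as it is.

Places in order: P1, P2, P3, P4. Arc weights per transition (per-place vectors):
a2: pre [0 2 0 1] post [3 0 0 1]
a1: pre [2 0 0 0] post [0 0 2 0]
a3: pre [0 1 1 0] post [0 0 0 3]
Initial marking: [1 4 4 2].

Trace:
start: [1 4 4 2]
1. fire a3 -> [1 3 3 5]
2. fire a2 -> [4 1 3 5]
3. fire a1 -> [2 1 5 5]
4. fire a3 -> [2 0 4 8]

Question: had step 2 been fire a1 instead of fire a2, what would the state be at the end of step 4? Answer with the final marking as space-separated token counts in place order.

(re-executing from step 2 with the substitution; state before step 2: [1 3 3 5])
2. fire a1 -> [1 3 3 5]
3. fire a1 -> [1 3 3 5]
4. fire a3 -> [1 2 2 8]

1 2 2 8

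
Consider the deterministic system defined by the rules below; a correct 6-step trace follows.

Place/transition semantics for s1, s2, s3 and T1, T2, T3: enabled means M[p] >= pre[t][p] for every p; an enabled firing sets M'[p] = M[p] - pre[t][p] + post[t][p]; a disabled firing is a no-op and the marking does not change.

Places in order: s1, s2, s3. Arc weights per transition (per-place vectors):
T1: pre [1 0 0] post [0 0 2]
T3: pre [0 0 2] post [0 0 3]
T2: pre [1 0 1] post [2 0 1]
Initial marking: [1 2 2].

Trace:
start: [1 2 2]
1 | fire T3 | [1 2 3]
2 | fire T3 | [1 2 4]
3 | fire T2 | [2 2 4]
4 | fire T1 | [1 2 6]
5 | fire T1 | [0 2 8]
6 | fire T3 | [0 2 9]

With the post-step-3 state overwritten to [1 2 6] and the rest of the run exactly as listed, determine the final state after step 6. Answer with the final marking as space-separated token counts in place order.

state after step 3 := [1 2 6]
4 | fire T1 | [0 2 8]
5 | fire T1 | [0 2 8]
6 | fire T3 | [0 2 9]

0 2 9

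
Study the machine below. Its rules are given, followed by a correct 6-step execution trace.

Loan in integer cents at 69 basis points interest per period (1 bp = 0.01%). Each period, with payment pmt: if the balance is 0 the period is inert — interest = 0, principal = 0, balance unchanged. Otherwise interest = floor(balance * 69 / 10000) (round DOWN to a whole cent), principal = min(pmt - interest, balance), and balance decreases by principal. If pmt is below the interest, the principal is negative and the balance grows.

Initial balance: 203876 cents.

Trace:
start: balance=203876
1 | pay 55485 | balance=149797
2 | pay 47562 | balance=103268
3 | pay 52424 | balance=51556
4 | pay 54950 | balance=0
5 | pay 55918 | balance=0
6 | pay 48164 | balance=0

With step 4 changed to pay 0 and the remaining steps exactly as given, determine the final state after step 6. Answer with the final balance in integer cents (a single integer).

0

(re-executing from step 4 with the substitution; state before step 4: balance=51556)
4 | pay 0 | balance=51911
5 | pay 55918 | balance=0
6 | pay 48164 | balance=0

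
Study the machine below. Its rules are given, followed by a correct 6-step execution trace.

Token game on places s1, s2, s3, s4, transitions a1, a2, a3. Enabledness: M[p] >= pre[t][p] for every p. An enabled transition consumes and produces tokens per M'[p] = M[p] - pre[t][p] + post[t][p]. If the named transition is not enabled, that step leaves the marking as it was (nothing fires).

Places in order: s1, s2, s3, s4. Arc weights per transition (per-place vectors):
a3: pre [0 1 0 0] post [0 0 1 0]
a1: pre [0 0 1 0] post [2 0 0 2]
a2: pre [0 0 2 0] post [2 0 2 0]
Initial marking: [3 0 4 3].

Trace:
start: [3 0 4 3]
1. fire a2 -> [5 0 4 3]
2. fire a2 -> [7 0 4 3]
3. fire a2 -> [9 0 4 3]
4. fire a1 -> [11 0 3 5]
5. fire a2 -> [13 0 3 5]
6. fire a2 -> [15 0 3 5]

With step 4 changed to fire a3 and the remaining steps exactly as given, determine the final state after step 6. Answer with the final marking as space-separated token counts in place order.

13 0 4 3

(re-executing from step 4 with the substitution; state before step 4: [9 0 4 3])
4. fire a3 -> [9 0 4 3]
5. fire a2 -> [11 0 4 3]
6. fire a2 -> [13 0 4 3]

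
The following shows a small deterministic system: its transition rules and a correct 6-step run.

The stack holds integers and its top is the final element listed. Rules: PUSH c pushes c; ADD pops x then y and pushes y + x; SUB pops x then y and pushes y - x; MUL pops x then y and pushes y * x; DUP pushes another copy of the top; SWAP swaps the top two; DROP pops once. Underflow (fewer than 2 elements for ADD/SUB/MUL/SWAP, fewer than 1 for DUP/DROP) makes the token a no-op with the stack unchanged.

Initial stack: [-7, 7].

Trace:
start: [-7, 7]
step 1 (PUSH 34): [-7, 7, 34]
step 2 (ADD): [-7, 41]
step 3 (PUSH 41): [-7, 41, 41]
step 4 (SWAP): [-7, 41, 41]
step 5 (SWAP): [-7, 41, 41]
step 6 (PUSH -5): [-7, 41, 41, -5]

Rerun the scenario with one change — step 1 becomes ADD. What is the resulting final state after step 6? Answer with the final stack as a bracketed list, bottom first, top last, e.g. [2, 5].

(re-executing from step 1 with the substitution; state before step 1: [-7, 7])
step 1 (ADD): [0]
step 2 (ADD): [0]
step 3 (PUSH 41): [0, 41]
step 4 (SWAP): [41, 0]
step 5 (SWAP): [0, 41]
step 6 (PUSH -5): [0, 41, -5]

[0, 41, -5]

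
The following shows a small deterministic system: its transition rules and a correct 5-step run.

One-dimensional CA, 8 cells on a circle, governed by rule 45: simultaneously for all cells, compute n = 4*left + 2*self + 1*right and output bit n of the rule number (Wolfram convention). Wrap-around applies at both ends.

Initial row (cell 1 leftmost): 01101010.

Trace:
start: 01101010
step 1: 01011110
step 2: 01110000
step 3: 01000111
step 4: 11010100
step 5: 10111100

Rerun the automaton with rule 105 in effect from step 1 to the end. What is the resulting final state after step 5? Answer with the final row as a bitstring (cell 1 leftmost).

01110100

(re-executing steps 1..5 under rule 105; state before step 1: 01101010)
step 1: 01110100
step 2: 01011001
step 3: 10111000
step 4: 01101010
step 5: 01110100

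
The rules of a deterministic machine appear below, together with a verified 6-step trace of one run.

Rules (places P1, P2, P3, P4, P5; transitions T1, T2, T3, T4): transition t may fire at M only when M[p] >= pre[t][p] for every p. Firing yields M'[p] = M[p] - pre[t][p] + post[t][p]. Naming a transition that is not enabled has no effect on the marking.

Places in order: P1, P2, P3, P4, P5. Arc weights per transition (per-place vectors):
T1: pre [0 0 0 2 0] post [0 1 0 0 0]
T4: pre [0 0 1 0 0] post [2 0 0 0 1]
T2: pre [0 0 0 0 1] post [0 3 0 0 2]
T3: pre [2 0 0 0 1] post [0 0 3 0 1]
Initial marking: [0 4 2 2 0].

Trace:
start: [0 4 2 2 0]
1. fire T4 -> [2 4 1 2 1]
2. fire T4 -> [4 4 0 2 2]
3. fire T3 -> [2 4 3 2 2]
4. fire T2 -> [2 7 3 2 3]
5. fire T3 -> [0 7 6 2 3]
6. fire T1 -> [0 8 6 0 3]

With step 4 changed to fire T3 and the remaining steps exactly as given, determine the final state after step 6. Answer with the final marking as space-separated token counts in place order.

0 5 6 0 2

(re-executing from step 4 with the substitution; state before step 4: [2 4 3 2 2])
4. fire T3 -> [0 4 6 2 2]
5. fire T3 -> [0 4 6 2 2]
6. fire T1 -> [0 5 6 0 2]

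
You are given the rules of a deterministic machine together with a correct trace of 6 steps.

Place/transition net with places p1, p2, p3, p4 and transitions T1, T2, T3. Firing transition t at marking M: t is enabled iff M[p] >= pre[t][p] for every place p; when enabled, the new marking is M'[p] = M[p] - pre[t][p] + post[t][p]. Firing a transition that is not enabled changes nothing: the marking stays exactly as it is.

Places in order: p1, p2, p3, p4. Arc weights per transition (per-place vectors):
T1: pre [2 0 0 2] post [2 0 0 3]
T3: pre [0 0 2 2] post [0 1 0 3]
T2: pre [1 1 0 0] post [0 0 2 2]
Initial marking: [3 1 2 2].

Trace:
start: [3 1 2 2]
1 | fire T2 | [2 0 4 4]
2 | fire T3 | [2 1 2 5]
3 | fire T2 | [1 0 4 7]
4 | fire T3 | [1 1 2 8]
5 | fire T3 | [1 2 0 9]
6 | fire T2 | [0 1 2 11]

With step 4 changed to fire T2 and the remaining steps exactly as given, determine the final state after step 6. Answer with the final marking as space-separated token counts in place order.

(re-executing from step 4 with the substitution; state before step 4: [1 0 4 7])
4 | fire T2 | [1 0 4 7]
5 | fire T3 | [1 1 2 8]
6 | fire T2 | [0 0 4 10]

0 0 4 10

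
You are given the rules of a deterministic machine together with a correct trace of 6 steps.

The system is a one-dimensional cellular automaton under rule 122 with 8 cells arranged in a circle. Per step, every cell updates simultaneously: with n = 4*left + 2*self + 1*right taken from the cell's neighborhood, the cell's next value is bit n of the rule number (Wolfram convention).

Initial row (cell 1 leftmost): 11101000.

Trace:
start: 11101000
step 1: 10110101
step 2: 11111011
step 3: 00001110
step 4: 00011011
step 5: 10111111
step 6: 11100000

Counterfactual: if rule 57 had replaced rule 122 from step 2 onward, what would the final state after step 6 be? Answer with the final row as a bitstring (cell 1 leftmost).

(re-executing steps 2..6 under rule 57; state before step 2: 10110101)
step 2: 01101011
step 3: 11010110
step 4: 10101101
step 5: 01011011
step 6: 10110110

10110110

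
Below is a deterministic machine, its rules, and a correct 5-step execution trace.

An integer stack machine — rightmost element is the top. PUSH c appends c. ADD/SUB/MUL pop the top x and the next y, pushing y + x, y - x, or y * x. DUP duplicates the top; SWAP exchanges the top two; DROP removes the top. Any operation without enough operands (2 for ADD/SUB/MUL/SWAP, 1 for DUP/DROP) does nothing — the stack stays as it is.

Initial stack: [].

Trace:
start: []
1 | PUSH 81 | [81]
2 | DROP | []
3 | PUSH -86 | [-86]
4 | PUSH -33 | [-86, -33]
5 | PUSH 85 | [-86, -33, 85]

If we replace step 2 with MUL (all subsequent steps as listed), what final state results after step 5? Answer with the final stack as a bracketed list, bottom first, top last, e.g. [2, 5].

[81, -86, -33, 85]

(re-executing from step 2 with the substitution; state before step 2: [81])
2 | MUL | [81]
3 | PUSH -86 | [81, -86]
4 | PUSH -33 | [81, -86, -33]
5 | PUSH 85 | [81, -86, -33, 85]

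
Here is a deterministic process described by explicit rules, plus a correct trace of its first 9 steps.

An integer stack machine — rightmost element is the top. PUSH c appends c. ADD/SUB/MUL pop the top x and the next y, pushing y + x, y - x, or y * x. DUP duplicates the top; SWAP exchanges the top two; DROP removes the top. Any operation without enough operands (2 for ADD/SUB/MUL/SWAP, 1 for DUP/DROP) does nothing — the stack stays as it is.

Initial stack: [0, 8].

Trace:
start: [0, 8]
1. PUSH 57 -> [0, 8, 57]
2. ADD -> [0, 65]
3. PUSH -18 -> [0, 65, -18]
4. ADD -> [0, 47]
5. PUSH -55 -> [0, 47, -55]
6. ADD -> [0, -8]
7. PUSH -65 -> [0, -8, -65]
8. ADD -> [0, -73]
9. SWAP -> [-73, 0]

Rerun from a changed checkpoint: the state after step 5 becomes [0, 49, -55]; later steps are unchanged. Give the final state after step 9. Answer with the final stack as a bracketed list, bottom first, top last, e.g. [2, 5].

[-71, 0]

state after step 5 := [0, 49, -55]
6. ADD -> [0, -6]
7. PUSH -65 -> [0, -6, -65]
8. ADD -> [0, -71]
9. SWAP -> [-71, 0]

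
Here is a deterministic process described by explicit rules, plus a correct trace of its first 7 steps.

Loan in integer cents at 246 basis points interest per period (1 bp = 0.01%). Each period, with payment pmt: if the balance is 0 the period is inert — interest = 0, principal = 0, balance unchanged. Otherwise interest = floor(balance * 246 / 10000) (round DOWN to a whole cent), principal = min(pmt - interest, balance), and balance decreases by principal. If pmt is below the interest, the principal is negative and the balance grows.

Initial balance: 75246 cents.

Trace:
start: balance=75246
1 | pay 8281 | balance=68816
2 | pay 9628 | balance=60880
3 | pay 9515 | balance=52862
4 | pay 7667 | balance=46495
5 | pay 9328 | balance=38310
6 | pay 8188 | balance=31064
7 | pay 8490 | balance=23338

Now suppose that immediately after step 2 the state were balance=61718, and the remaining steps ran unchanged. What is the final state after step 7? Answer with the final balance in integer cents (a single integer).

24284

state after step 2 := balance=61718
3 | pay 9515 | balance=53721
4 | pay 7667 | balance=47375
5 | pay 9328 | balance=39212
6 | pay 8188 | balance=31988
7 | pay 8490 | balance=24284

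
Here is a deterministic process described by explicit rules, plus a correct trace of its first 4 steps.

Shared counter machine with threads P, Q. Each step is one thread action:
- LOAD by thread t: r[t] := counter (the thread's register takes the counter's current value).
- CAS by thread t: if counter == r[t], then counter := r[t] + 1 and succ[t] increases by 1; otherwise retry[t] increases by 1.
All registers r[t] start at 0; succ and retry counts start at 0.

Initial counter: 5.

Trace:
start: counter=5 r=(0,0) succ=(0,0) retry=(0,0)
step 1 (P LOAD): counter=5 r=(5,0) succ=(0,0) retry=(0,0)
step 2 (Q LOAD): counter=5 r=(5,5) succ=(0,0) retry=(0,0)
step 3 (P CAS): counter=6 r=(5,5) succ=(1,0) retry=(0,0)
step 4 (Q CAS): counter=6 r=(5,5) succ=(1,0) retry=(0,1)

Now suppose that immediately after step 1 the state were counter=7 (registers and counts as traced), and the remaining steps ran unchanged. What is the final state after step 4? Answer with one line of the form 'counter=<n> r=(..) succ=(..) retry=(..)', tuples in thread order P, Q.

state after step 1 := counter=7 r=(5,0) succ=(0,0) retry=(0,0)
step 2 (Q LOAD): counter=7 r=(5,7) succ=(0,0) retry=(0,0)
step 3 (P CAS): counter=7 r=(5,7) succ=(0,0) retry=(1,0)
step 4 (Q CAS): counter=8 r=(5,7) succ=(0,1) retry=(1,0)

counter=8 r=(5,7) succ=(0,1) retry=(1,0)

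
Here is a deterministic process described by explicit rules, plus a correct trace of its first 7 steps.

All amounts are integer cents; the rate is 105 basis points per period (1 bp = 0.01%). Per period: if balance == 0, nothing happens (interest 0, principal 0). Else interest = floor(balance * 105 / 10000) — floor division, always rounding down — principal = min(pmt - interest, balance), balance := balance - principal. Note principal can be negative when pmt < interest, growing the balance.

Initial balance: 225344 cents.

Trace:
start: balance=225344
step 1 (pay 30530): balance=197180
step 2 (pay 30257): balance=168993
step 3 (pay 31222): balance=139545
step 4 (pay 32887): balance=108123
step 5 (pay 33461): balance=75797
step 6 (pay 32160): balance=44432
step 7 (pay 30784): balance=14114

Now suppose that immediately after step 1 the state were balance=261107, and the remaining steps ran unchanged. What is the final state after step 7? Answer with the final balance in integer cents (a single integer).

82174

state after step 1 := balance=261107
step 2 (pay 30257): balance=233591
step 3 (pay 31222): balance=204821
step 4 (pay 32887): balance=174084
step 5 (pay 33461): balance=142450
step 6 (pay 32160): balance=111785
step 7 (pay 30784): balance=82174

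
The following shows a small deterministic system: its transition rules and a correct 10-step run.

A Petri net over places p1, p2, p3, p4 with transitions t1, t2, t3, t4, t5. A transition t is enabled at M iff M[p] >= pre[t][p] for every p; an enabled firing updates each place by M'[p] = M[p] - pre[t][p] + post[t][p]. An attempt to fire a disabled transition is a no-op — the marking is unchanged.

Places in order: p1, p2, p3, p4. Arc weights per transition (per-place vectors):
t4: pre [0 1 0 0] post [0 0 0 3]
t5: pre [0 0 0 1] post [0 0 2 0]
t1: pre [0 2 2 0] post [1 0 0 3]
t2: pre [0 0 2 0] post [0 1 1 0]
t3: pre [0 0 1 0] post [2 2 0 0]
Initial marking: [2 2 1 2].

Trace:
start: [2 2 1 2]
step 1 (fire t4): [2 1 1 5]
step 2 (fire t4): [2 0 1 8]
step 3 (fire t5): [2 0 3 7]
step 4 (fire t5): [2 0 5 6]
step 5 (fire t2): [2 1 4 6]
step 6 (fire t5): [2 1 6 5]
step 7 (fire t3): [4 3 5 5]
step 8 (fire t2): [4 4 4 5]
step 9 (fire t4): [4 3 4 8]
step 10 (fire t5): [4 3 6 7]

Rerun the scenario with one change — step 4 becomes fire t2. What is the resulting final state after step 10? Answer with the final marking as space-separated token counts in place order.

(re-executing from step 4 with the substitution; state before step 4: [2 0 3 7])
step 4 (fire t2): [2 1 2 7]
step 5 (fire t2): [2 2 1 7]
step 6 (fire t5): [2 2 3 6]
step 7 (fire t3): [4 4 2 6]
step 8 (fire t2): [4 5 1 6]
step 9 (fire t4): [4 4 1 9]
step 10 (fire t5): [4 4 3 8]

4 4 3 8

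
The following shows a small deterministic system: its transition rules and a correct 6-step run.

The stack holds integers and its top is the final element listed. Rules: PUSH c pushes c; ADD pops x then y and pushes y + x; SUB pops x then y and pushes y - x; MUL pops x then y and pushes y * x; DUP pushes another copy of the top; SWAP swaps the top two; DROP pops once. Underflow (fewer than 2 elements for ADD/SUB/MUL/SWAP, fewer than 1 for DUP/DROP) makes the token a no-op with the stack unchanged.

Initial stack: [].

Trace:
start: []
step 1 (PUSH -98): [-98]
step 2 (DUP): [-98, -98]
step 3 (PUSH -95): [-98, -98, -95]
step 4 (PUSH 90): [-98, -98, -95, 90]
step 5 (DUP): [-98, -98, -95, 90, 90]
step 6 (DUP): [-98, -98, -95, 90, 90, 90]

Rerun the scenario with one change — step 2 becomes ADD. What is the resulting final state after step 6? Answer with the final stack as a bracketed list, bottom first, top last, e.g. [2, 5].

(re-executing from step 2 with the substitution; state before step 2: [-98])
step 2 (ADD): [-98]
step 3 (PUSH -95): [-98, -95]
step 4 (PUSH 90): [-98, -95, 90]
step 5 (DUP): [-98, -95, 90, 90]
step 6 (DUP): [-98, -95, 90, 90, 90]

[-98, -95, 90, 90, 90]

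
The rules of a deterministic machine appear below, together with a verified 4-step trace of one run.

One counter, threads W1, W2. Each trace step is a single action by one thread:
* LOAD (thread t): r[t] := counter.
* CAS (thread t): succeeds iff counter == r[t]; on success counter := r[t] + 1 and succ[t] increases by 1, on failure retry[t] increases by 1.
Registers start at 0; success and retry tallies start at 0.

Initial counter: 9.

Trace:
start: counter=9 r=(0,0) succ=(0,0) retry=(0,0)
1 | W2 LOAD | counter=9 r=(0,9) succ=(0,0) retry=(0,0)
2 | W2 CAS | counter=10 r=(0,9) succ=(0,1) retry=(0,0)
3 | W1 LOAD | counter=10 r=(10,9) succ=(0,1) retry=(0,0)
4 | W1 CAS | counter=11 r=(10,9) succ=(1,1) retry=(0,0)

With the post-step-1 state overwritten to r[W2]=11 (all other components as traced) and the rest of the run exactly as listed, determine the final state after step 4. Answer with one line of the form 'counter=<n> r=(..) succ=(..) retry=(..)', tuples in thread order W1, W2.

state after step 1 := counter=9 r=(0,11) succ=(0,0) retry=(0,0)
2 | W2 CAS | counter=9 r=(0,11) succ=(0,0) retry=(0,1)
3 | W1 LOAD | counter=9 r=(9,11) succ=(0,0) retry=(0,1)
4 | W1 CAS | counter=10 r=(9,11) succ=(1,0) retry=(0,1)

counter=10 r=(9,11) succ=(1,0) retry=(0,1)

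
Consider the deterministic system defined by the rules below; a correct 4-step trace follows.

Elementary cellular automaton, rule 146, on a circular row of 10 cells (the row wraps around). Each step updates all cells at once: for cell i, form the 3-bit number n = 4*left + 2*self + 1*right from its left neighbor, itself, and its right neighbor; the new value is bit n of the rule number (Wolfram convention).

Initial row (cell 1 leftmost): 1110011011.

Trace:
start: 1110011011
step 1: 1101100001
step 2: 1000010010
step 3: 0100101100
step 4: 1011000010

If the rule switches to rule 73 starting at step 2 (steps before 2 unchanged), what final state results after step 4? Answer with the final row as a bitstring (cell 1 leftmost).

1101101101

(re-executing steps 2..4 under rule 73; state before step 2: 1101100001)
step 2: 0101101101
step 3: 0001101100
step 4: 1101101101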